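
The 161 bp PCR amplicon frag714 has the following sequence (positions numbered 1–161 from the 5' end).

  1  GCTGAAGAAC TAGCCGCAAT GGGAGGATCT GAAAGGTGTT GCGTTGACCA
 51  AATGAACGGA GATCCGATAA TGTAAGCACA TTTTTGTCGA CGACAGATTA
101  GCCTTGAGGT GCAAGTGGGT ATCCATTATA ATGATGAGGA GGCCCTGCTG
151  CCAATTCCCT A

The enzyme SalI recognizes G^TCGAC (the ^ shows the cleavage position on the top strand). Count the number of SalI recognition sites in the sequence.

1

GTCGAC occurs starting at position 86.
SalI cuts at 1 site.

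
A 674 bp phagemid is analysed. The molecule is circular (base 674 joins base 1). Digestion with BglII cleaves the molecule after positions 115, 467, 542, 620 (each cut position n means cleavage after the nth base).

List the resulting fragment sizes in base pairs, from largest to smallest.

Circular molecule, 4 cuts → 4 fragments:
  467 − 115 = 352 bp
  542 − 467 = 75 bp
  620 − 542 = 78 bp
  wrap: 674 − 620 + 115 = 169 bp
Sorted largest to smallest: 352, 169, 78, 75 bp.

352, 169, 78, 75 bp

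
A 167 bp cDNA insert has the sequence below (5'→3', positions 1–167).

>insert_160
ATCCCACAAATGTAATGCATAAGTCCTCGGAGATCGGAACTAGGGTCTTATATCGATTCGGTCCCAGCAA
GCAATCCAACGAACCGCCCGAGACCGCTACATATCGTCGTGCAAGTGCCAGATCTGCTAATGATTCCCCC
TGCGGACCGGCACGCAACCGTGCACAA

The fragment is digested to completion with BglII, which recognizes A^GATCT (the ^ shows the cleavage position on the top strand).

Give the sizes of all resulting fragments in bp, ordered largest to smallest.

120, 47 bp

The BglII site (AGATCT) starts at position 120.
BglII cuts after the first base of each site, so after position 120.
Linear molecule, 1 cut → 2 fragments:
  1–120 → 120 bp
  121–167 → 47 bp
Sorted largest to smallest: 120, 47 bp.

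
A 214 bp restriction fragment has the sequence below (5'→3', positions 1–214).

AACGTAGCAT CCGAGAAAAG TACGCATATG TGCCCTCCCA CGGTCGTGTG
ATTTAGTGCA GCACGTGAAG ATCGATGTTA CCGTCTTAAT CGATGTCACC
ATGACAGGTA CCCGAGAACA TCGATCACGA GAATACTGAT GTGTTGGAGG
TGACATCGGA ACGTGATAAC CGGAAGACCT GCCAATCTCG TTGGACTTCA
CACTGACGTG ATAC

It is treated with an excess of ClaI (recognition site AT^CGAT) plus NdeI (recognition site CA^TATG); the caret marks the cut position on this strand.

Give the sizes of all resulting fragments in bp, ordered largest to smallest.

93, 46, 31, 26, 18 bp

ClaI sites (ATCGAT) start at positions 71, 89, 120.
ClaI cuts after base 2 of each site, so after positions 72, 90, 121.
The NdeI site (CATATG) starts at position 25.
NdeI cuts after base 2 of each site, so after position 26.
Combined cut positions: 26, 72, 90, 121.
Linear molecule, 4 cuts → 5 fragments:
  1–26 → 26 bp
  27–72 → 46 bp
  73–90 → 18 bp
  91–121 → 31 bp
  122–214 → 93 bp
Sorted largest to smallest: 93, 46, 31, 26, 18 bp.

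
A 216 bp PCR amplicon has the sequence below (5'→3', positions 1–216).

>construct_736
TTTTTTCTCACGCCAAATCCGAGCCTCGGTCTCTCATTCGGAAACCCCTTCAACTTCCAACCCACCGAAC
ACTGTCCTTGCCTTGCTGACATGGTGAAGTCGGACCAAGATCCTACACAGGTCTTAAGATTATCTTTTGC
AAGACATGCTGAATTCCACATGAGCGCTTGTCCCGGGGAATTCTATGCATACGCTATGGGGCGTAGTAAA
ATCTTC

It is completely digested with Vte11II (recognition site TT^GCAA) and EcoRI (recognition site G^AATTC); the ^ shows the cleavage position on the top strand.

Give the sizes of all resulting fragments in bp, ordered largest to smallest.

138, 38, 27, 13 bp

The Vte11II site (TTGCAA) starts at position 137.
Vte11II cuts after base 2 of each site, so after position 138.
EcoRI sites (GAATTC) start at positions 151, 178.
EcoRI cuts after the first base of each site, so after positions 151, 178.
Combined cut positions: 138, 151, 178.
Linear molecule, 3 cuts → 4 fragments:
  1–138 → 138 bp
  139–151 → 13 bp
  152–178 → 27 bp
  179–216 → 38 bp
Sorted largest to smallest: 138, 38, 27, 13 bp.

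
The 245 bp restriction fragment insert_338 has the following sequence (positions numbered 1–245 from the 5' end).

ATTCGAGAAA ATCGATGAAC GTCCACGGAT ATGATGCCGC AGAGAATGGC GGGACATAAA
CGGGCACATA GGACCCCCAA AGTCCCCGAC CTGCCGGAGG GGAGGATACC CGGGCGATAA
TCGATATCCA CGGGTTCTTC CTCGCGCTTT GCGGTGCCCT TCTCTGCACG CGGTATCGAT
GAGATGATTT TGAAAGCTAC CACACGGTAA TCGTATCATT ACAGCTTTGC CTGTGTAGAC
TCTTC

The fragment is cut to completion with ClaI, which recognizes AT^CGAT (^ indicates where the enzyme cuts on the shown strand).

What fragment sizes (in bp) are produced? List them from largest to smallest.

109, 69, 55, 12 bp

ClaI sites (ATCGAT) start at positions 11, 120, 175.
ClaI cuts after base 2 of each site, so after positions 12, 121, 176.
Linear molecule, 3 cuts → 4 fragments:
  1–12 → 12 bp
  13–121 → 109 bp
  122–176 → 55 bp
  177–245 → 69 bp
Sorted largest to smallest: 109, 69, 55, 12 bp.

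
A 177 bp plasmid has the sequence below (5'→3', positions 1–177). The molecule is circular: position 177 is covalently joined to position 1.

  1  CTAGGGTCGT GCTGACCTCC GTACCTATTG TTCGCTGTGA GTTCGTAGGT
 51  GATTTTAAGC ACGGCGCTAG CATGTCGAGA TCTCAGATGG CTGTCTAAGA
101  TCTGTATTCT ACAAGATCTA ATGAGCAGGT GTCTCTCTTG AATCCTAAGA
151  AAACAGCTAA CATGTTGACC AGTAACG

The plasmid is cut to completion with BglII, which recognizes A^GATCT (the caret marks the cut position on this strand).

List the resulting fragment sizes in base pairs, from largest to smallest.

141, 20, 16 bp

BglII sites (AGATCT) start at positions 78, 98, 114.
BglII cuts after the first base of each site, so after positions 78, 98, 114.
Circular molecule, 3 cuts → 3 fragments:
  79–98 → 20 bp
  99–114 → 16 bp
  115–177 then 1–78 → 63 + 78 = 141 bp
Sorted largest to smallest: 141, 20, 16 bp.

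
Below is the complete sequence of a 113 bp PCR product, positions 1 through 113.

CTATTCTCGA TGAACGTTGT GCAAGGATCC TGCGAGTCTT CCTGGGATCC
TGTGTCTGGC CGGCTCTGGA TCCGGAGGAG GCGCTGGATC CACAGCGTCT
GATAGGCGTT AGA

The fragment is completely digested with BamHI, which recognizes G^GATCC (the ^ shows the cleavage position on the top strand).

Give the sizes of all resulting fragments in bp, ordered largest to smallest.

BamHI sites (GGATCC) start at positions 25, 45, 68, 86.
BamHI cuts after the first base of each site, so after positions 25, 45, 68, 86.
Linear molecule, 4 cuts → 5 fragments:
  1–25 → 25 bp
  26–45 → 20 bp
  46–68 → 23 bp
  69–86 → 18 bp
  87–113 → 27 bp
Sorted largest to smallest: 27, 25, 23, 20, 18 bp.

27, 25, 23, 20, 18 bp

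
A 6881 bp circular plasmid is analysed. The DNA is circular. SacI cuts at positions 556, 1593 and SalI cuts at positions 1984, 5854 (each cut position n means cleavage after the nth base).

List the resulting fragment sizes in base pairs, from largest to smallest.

3870, 1583, 1037, 391 bp

Combined cut positions (sorted): 556, 1593, 1984, 5854.
Circular molecule, 4 cuts → 4 fragments:
  1593 − 556 = 1037 bp
  1984 − 1593 = 391 bp
  5854 − 1984 = 3870 bp
  wrap: 6881 − 5854 + 556 = 1583 bp
Sorted largest to smallest: 3870, 1583, 1037, 391 bp.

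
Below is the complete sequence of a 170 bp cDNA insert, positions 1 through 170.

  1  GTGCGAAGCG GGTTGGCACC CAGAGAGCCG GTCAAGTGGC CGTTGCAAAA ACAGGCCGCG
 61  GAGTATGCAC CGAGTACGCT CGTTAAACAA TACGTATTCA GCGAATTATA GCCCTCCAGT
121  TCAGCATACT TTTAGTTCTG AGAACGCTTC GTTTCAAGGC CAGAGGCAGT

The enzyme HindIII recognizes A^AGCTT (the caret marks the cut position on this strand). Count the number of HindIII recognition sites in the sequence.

0

No occurrence of AAGCTT is present in the sequence.
HindIII does not cut: 0 sites.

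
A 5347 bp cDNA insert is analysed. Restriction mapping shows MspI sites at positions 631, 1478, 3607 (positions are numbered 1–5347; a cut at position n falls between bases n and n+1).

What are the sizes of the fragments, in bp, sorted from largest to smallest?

2129, 1740, 847, 631 bp

Linear molecule, 3 cuts → 4 fragments:
  631 − 0 = 631 bp
  1478 − 631 = 847 bp
  3607 − 1478 = 2129 bp
  5347 − 3607 = 1740 bp
Sorted largest to smallest: 2129, 1740, 847, 631 bp.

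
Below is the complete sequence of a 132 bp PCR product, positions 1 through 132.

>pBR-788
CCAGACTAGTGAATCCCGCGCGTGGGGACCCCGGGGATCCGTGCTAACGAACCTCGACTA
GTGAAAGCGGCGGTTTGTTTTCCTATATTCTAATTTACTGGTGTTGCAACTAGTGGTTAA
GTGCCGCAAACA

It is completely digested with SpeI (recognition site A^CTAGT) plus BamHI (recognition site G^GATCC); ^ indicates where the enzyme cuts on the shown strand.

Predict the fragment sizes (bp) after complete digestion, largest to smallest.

52, 30, 23, 22, 5 bp

SpeI sites (ACTAGT) start at positions 5, 57, 109.
SpeI cuts after the first base of each site, so after positions 5, 57, 109.
The BamHI site (GGATCC) starts at position 35.
BamHI cuts after the first base of each site, so after position 35.
Combined cut positions: 5, 35, 57, 109.
Linear molecule, 4 cuts → 5 fragments:
  1–5 → 5 bp
  6–35 → 30 bp
  36–57 → 22 bp
  58–109 → 52 bp
  110–132 → 23 bp
Sorted largest to smallest: 52, 30, 23, 22, 5 bp.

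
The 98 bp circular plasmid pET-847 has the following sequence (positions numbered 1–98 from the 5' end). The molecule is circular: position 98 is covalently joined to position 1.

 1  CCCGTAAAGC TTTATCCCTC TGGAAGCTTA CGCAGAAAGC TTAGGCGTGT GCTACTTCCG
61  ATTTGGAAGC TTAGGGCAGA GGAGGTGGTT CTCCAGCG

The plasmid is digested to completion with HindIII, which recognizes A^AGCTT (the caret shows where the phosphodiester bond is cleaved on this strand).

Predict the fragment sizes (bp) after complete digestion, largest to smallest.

HindIII sites (AAGCTT) start at positions 7, 24, 37, 67.
HindIII cuts after the first base of each site, so after positions 7, 24, 37, 67.
Circular molecule, 4 cuts → 4 fragments:
  8–24 → 17 bp
  25–37 → 13 bp
  38–67 → 30 bp
  68–98 then 1–7 → 31 + 7 = 38 bp
Sorted largest to smallest: 38, 30, 17, 13 bp.

38, 30, 17, 13 bp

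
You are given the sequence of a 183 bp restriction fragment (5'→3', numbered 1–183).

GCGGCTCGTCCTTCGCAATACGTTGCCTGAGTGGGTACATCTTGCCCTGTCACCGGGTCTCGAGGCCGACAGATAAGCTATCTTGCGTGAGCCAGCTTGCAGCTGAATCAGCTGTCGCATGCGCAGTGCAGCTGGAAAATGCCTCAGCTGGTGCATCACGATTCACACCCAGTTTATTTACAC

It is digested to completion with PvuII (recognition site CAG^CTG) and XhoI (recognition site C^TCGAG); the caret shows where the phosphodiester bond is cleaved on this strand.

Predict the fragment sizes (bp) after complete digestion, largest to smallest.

PvuII sites (CAGCTG) start at positions 100, 109, 129, 145.
PvuII cuts after base 3 of each site, so after positions 102, 111, 131, 147.
The XhoI site (CTCGAG) starts at position 59.
XhoI cuts after the first base of each site, so after position 59.
Combined cut positions: 59, 102, 111, 131, 147.
Linear molecule, 5 cuts → 6 fragments:
  1–59 → 59 bp
  60–102 → 43 bp
  103–111 → 9 bp
  112–131 → 20 bp
  132–147 → 16 bp
  148–183 → 36 bp
Sorted largest to smallest: 59, 43, 36, 20, 16, 9 bp.

59, 43, 36, 20, 16, 9 bp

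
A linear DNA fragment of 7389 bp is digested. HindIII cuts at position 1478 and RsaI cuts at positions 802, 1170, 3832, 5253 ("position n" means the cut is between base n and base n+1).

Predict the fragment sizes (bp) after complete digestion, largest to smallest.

2354, 2136, 1421, 802, 368, 308 bp

Combined cut positions (sorted): 802, 1170, 1478, 3832, 5253.
Linear molecule, 5 cuts → 6 fragments:
  802 − 0 = 802 bp
  1170 − 802 = 368 bp
  1478 − 1170 = 308 bp
  3832 − 1478 = 2354 bp
  5253 − 3832 = 1421 bp
  7389 − 5253 = 2136 bp
Sorted largest to smallest: 2354, 2136, 1421, 802, 368, 308 bp.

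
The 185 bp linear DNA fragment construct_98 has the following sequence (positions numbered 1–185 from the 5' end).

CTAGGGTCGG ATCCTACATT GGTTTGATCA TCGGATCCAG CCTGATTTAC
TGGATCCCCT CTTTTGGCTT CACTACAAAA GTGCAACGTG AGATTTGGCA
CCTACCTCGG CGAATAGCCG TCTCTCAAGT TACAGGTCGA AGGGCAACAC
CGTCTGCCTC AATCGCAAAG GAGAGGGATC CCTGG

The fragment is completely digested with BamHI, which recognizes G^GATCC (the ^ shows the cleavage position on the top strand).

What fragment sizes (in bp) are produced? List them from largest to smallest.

BamHI sites (GGATCC) start at positions 9, 33, 52, 176.
BamHI cuts after the first base of each site, so after positions 9, 33, 52, 176.
Linear molecule, 4 cuts → 5 fragments:
  1–9 → 9 bp
  10–33 → 24 bp
  34–52 → 19 bp
  53–176 → 124 bp
  177–185 → 9 bp
Sorted largest to smallest: 124, 24, 19, 9, 9 bp.

124, 24, 19, 9, 9 bp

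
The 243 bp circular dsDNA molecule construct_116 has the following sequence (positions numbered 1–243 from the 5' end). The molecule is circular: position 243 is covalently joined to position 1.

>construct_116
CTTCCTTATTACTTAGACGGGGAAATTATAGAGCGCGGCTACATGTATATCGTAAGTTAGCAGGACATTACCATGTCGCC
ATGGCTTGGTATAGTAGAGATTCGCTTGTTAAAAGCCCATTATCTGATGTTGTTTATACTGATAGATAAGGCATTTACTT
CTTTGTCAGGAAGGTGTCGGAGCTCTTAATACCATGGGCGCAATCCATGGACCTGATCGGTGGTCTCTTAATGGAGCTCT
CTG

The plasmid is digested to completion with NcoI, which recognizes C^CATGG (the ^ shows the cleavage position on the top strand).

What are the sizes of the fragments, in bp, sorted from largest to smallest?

NcoI sites (CCATGG) start at positions 79, 192, 205.
NcoI cuts after the first base of each site, so after positions 79, 192, 205.
Circular molecule, 3 cuts → 3 fragments:
  80–192 → 113 bp
  193–205 → 13 bp
  206–243 then 1–79 → 38 + 79 = 117 bp
Sorted largest to smallest: 117, 113, 13 bp.

117, 113, 13 bp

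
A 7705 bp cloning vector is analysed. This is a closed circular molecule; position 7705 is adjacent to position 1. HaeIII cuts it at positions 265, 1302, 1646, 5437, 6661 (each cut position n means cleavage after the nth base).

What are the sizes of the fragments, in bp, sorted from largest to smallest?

Circular molecule, 5 cuts → 5 fragments:
  1302 − 265 = 1037 bp
  1646 − 1302 = 344 bp
  5437 − 1646 = 3791 bp
  6661 − 5437 = 1224 bp
  wrap: 7705 − 6661 + 265 = 1309 bp
Sorted largest to smallest: 3791, 1309, 1224, 1037, 344 bp.

3791, 1309, 1224, 1037, 344 bp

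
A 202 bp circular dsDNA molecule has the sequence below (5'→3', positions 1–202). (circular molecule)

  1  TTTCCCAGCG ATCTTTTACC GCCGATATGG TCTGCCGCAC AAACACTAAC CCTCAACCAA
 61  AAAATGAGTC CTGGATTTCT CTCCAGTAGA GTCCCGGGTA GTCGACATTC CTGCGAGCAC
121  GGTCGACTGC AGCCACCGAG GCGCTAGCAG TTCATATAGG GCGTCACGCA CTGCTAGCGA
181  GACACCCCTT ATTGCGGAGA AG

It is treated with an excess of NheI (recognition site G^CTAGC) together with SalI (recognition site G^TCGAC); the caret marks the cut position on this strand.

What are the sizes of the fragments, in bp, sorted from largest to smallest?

130, 30, 21, 21 bp

NheI sites (GCTAGC) start at positions 143, 173.
NheI cuts after the first base of each site, so after positions 143, 173.
SalI sites (GTCGAC) start at positions 101, 122.
SalI cuts after the first base of each site, so after positions 101, 122.
Combined cut positions: 101, 122, 143, 173.
Circular molecule, 4 cuts → 4 fragments:
  102–122 → 21 bp
  123–143 → 21 bp
  144–173 → 30 bp
  174–202 then 1–101 → 29 + 101 = 130 bp
Sorted largest to smallest: 130, 30, 21, 21 bp.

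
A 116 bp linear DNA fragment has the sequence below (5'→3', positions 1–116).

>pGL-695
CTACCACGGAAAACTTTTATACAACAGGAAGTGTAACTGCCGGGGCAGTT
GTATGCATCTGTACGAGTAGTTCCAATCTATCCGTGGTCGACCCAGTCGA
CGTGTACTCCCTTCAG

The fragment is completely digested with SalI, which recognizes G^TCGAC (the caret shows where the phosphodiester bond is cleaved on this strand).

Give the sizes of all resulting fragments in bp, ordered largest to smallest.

SalI sites (GTCGAC) start at positions 87, 96.
SalI cuts after the first base of each site, so after positions 87, 96.
Linear molecule, 2 cuts → 3 fragments:
  1–87 → 87 bp
  88–96 → 9 bp
  97–116 → 20 bp
Sorted largest to smallest: 87, 20, 9 bp.

87, 20, 9 bp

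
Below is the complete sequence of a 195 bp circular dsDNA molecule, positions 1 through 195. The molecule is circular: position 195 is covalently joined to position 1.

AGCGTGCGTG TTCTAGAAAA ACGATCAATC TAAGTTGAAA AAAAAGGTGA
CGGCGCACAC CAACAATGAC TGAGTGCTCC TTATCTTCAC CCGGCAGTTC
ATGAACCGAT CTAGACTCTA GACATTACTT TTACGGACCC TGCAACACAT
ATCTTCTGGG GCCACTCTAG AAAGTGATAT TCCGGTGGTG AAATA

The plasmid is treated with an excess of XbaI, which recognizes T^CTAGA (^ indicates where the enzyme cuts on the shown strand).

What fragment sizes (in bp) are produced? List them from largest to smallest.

XbaI sites (TCTAGA) start at positions 12, 110, 117, 166.
XbaI cuts after the first base of each site, so after positions 12, 110, 117, 166.
Circular molecule, 4 cuts → 4 fragments:
  13–110 → 98 bp
  111–117 → 7 bp
  118–166 → 49 bp
  167–195 then 1–12 → 29 + 12 = 41 bp
Sorted largest to smallest: 98, 49, 41, 7 bp.

98, 49, 41, 7 bp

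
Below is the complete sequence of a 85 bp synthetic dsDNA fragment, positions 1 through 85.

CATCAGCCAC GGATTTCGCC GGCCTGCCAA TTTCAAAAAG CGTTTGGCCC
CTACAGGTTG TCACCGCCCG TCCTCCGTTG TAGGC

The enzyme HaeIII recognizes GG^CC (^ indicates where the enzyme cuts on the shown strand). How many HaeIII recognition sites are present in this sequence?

2

GGCC occurs starting at positions 21, 46.
HaeIII cuts at 2 sites.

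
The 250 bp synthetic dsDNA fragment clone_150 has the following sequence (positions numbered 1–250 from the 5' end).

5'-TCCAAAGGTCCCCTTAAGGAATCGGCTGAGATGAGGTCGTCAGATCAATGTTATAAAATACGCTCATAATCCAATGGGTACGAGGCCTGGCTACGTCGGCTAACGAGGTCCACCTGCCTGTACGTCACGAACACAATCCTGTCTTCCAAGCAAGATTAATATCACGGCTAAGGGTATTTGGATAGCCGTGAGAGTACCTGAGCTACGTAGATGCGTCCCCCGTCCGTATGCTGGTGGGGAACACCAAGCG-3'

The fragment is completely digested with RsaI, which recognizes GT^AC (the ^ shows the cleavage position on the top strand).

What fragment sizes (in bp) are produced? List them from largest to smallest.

RsaI sites (GTAC) start at positions 78, 120, 194.
RsaI cuts after base 2 of each site, so after positions 79, 121, 195.
Linear molecule, 3 cuts → 4 fragments:
  1–79 → 79 bp
  80–121 → 42 bp
  122–195 → 74 bp
  196–250 → 55 bp
Sorted largest to smallest: 79, 74, 55, 42 bp.

79, 74, 55, 42 bp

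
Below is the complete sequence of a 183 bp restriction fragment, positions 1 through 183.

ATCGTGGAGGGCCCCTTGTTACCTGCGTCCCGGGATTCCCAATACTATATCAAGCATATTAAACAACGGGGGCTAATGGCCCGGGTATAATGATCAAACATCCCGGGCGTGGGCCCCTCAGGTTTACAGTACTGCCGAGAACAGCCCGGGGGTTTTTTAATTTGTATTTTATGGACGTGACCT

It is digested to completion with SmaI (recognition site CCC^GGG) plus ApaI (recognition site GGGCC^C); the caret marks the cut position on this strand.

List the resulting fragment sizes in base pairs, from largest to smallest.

51, 36, 32, 22, 18, 13, 11 bp

SmaI sites (CCCGGG) start at positions 29, 80, 102, 145.
SmaI cuts after base 3 of each site, so after positions 31, 82, 104, 147.
ApaI sites (GGGCCC) start at positions 9, 111.
ApaI cuts after base 5 of each site (before the last base), so after positions 13, 115.
Combined cut positions: 13, 31, 82, 104, 115, 147.
Linear molecule, 6 cuts → 7 fragments:
  1–13 → 13 bp
  14–31 → 18 bp
  32–82 → 51 bp
  83–104 → 22 bp
  105–115 → 11 bp
  116–147 → 32 bp
  148–183 → 36 bp
Sorted largest to smallest: 51, 36, 32, 22, 18, 13, 11 bp.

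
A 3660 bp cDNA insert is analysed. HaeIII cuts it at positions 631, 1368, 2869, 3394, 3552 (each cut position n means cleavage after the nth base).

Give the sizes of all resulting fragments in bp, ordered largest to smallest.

1501, 737, 631, 525, 158, 108 bp

Linear molecule, 5 cuts → 6 fragments:
  631 − 0 = 631 bp
  1368 − 631 = 737 bp
  2869 − 1368 = 1501 bp
  3394 − 2869 = 525 bp
  3552 − 3394 = 158 bp
  3660 − 3552 = 108 bp
Sorted largest to smallest: 1501, 737, 631, 525, 158, 108 bp.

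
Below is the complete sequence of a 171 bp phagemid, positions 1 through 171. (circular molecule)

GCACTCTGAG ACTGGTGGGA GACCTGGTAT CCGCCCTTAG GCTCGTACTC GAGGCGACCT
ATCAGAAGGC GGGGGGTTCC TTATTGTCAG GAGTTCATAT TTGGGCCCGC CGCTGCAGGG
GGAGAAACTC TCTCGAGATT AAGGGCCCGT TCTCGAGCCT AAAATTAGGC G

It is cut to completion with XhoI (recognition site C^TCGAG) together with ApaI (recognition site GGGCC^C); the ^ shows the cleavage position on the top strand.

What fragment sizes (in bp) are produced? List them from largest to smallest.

XhoI sites (CTCGAG) start at positions 48, 132, 152.
XhoI cuts after the first base of each site, so after positions 48, 132, 152.
ApaI sites (GGGCCC) start at positions 103, 143.
ApaI cuts after base 5 of each site (before the last base), so after positions 107, 147.
Combined cut positions: 48, 107, 132, 147, 152.
Circular molecule, 5 cuts → 5 fragments:
  49–107 → 59 bp
  108–132 → 25 bp
  133–147 → 15 bp
  148–152 → 5 bp
  153–171 then 1–48 → 19 + 48 = 67 bp
Sorted largest to smallest: 67, 59, 25, 15, 5 bp.

67, 59, 25, 15, 5 bp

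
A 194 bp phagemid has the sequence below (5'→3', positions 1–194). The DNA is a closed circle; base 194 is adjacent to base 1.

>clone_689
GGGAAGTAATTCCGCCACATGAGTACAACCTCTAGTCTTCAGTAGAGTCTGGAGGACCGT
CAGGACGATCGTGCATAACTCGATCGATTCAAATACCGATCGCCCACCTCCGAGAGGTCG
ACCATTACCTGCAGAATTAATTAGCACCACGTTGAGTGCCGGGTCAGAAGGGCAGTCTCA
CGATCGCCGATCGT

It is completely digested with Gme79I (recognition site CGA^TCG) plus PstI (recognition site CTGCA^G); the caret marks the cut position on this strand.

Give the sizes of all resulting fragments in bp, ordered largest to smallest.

Gme79I sites (CGATCG) start at positions 66, 81, 97, 181, 188.
Gme79I cuts after base 3 of each site, so after positions 68, 83, 99, 183, 190.
The PstI site (CTGCAG) starts at position 129.
PstI cuts after base 5 of each site (before the last base), so after position 133.
Combined cut positions: 68, 83, 99, 133, 183, 190.
Circular molecule, 6 cuts → 6 fragments:
  69–83 → 15 bp
  84–99 → 16 bp
  100–133 → 34 bp
  134–183 → 50 bp
  184–190 → 7 bp
  191–194 then 1–68 → 4 + 68 = 72 bp
Sorted largest to smallest: 72, 50, 34, 16, 15, 7 bp.

72, 50, 34, 16, 15, 7 bp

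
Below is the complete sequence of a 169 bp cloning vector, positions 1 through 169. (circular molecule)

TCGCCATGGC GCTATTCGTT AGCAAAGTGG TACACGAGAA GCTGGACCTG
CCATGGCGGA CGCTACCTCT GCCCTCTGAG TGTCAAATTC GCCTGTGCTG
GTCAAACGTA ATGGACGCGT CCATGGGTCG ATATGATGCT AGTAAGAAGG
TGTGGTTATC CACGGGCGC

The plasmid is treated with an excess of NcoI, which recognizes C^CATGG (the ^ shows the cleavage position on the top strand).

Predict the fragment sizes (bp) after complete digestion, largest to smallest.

70, 52, 47 bp

NcoI sites (CCATGG) start at positions 4, 51, 121.
NcoI cuts after the first base of each site, so after positions 4, 51, 121.
Circular molecule, 3 cuts → 3 fragments:
  5–51 → 47 bp
  52–121 → 70 bp
  122–169 then 1–4 → 48 + 4 = 52 bp
Sorted largest to smallest: 70, 52, 47 bp.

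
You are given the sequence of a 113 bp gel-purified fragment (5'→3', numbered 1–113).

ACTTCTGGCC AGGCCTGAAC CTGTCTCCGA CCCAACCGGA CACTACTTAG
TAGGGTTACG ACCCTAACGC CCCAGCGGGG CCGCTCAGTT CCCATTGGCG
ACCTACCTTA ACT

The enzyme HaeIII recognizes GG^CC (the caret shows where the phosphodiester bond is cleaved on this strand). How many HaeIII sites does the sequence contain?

3

GGCC occurs starting at positions 7, 12, 79.
HaeIII cuts at 3 sites.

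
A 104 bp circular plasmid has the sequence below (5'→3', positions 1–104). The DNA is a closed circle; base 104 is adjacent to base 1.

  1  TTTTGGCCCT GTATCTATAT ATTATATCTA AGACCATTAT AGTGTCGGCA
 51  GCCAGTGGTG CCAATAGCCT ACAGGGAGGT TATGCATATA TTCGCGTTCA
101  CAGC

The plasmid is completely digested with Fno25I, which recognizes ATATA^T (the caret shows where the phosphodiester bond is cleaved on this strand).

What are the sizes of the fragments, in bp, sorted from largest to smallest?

Fno25I sites (ATATAT) start at positions 17, 86.
Fno25I cuts after base 5 of each site (before the last base), so after positions 21, 90.
Circular molecule, 2 cuts → 2 fragments:
  22–90 → 69 bp
  91–104 then 1–21 → 14 + 21 = 35 bp
Sorted largest to smallest: 69, 35 bp.

69, 35 bp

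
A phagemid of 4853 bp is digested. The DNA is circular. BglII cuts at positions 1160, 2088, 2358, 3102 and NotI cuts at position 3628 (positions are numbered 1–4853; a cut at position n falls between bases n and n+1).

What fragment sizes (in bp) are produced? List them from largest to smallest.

Combined cut positions (sorted): 1160, 2088, 2358, 3102, 3628.
Circular molecule, 5 cuts → 5 fragments:
  2088 − 1160 = 928 bp
  2358 − 2088 = 270 bp
  3102 − 2358 = 744 bp
  3628 − 3102 = 526 bp
  wrap: 4853 − 3628 + 1160 = 2385 bp
Sorted largest to smallest: 2385, 928, 744, 526, 270 bp.

2385, 928, 744, 526, 270 bp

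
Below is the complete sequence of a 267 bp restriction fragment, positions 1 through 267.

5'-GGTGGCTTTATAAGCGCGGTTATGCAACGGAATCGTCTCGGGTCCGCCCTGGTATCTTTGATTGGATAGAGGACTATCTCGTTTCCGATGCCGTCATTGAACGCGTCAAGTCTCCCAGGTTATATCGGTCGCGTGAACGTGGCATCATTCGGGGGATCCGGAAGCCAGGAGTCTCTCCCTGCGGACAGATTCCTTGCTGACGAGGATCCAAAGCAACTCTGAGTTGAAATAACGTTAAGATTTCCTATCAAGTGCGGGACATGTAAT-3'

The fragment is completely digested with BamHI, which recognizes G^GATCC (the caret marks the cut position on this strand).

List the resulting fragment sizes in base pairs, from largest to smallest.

154, 63, 50 bp

BamHI sites (GGATCC) start at positions 154, 204.
BamHI cuts after the first base of each site, so after positions 154, 204.
Linear molecule, 2 cuts → 3 fragments:
  1–154 → 154 bp
  155–204 → 50 bp
  205–267 → 63 bp
Sorted largest to smallest: 154, 63, 50 bp.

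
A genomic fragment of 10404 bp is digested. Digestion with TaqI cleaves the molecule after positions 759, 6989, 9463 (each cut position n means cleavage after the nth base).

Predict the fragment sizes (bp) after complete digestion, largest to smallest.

Linear molecule, 3 cuts → 4 fragments:
  759 − 0 = 759 bp
  6989 − 759 = 6230 bp
  9463 − 6989 = 2474 bp
  10404 − 9463 = 941 bp
Sorted largest to smallest: 6230, 2474, 941, 759 bp.

6230, 2474, 941, 759 bp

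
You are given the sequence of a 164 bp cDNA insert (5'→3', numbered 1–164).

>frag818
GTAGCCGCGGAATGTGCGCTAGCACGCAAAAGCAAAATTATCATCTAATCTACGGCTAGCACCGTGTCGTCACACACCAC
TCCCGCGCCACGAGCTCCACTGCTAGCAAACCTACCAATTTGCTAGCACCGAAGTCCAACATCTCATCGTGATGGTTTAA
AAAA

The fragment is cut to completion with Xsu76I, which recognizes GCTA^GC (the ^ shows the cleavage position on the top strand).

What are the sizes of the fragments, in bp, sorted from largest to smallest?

47, 39, 37, 21, 20 bp

Xsu76I sites (GCTAGC) start at positions 18, 55, 102, 122.
Xsu76I cuts after base 4 of each site, so after positions 21, 58, 105, 125.
Linear molecule, 4 cuts → 5 fragments:
  1–21 → 21 bp
  22–58 → 37 bp
  59–105 → 47 bp
  106–125 → 20 bp
  126–164 → 39 bp
Sorted largest to smallest: 47, 39, 37, 21, 20 bp.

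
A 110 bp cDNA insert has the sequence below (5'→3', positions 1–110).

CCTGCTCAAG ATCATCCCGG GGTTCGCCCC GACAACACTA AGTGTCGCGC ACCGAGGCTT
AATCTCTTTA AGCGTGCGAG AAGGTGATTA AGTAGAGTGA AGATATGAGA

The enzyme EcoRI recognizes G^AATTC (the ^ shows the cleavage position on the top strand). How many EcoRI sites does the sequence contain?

0

No occurrence of GAATTC is present in the sequence.
EcoRI does not cut: 0 sites.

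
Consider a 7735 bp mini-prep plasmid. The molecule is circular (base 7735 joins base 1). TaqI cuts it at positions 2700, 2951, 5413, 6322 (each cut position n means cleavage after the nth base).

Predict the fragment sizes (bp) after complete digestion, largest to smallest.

Circular molecule, 4 cuts → 4 fragments:
  2951 − 2700 = 251 bp
  5413 − 2951 = 2462 bp
  6322 − 5413 = 909 bp
  wrap: 7735 − 6322 + 2700 = 4113 bp
Sorted largest to smallest: 4113, 2462, 909, 251 bp.

4113, 2462, 909, 251 bp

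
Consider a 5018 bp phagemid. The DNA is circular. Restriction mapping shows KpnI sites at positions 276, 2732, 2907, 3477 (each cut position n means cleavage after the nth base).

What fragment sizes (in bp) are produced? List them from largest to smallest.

2456, 1817, 570, 175 bp

Circular molecule, 4 cuts → 4 fragments:
  2732 − 276 = 2456 bp
  2907 − 2732 = 175 bp
  3477 − 2907 = 570 bp
  wrap: 5018 − 3477 + 276 = 1817 bp
Sorted largest to smallest: 2456, 1817, 570, 175 bp.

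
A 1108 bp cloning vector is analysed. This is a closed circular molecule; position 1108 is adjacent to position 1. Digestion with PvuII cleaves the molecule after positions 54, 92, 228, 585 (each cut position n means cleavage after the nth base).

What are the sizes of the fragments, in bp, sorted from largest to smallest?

577, 357, 136, 38 bp

Circular molecule, 4 cuts → 4 fragments:
  92 − 54 = 38 bp
  228 − 92 = 136 bp
  585 − 228 = 357 bp
  wrap: 1108 − 585 + 54 = 577 bp
Sorted largest to smallest: 577, 357, 136, 38 bp.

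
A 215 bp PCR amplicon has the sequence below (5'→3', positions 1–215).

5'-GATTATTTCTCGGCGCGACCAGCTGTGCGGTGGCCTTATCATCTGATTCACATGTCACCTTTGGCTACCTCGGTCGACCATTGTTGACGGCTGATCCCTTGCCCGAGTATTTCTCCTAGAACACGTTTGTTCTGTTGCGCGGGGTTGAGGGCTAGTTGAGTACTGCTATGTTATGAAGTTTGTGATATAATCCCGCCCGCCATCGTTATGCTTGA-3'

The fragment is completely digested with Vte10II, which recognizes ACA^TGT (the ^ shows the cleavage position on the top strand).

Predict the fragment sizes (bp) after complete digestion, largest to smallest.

163, 52 bp

The Vte10II site (ACATGT) starts at position 50.
Vte10II cuts after base 3 of each site, so after position 52.
Linear molecule, 1 cut → 2 fragments:
  1–52 → 52 bp
  53–215 → 163 bp
Sorted largest to smallest: 163, 52 bp.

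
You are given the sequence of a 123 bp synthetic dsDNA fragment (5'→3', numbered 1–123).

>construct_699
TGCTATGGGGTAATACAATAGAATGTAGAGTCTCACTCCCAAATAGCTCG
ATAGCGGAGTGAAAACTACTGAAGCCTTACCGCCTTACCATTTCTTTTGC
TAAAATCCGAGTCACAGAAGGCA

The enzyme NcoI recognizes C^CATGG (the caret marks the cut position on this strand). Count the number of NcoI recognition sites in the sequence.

0

No occurrence of CCATGG is present in the sequence.
NcoI does not cut: 0 sites.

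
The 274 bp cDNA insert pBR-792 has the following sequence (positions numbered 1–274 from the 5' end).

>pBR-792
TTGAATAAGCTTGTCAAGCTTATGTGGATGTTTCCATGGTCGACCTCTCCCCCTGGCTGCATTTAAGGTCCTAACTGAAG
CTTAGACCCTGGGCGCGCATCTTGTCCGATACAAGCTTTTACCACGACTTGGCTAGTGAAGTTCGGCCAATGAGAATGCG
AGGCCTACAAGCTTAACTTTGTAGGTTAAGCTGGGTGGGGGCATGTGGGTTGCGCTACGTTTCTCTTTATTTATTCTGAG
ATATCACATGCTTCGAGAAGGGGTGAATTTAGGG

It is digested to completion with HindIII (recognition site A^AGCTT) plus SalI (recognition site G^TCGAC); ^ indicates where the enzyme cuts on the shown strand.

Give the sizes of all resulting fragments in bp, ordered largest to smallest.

105, 56, 39, 35, 23, 9, 7 bp

HindIII sites (AAGCTT) start at positions 7, 16, 78, 113, 169.
HindIII cuts after the first base of each site, so after positions 7, 16, 78, 113, 169.
The SalI site (GTCGAC) starts at position 39.
SalI cuts after the first base of each site, so after position 39.
Combined cut positions: 7, 16, 39, 78, 113, 169.
Linear molecule, 6 cuts → 7 fragments:
  1–7 → 7 bp
  8–16 → 9 bp
  17–39 → 23 bp
  40–78 → 39 bp
  79–113 → 35 bp
  114–169 → 56 bp
  170–274 → 105 bp
Sorted largest to smallest: 105, 56, 39, 35, 23, 9, 7 bp.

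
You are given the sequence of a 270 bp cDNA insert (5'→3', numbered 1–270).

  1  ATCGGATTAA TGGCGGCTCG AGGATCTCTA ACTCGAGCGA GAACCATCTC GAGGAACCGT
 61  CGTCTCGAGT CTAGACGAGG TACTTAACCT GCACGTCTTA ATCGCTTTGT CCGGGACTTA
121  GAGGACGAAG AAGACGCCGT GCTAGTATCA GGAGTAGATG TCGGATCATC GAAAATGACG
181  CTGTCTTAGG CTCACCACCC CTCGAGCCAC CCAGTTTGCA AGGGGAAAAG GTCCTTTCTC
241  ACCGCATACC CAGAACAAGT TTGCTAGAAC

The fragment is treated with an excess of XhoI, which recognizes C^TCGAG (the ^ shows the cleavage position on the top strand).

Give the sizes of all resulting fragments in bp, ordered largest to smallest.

XhoI sites (CTCGAG) start at positions 17, 32, 48, 64, 201.
XhoI cuts after the first base of each site, so after positions 17, 32, 48, 64, 201.
Linear molecule, 5 cuts → 6 fragments:
  1–17 → 17 bp
  18–32 → 15 bp
  33–48 → 16 bp
  49–64 → 16 bp
  65–201 → 137 bp
  202–270 → 69 bp
Sorted largest to smallest: 137, 69, 17, 16, 16, 15 bp.

137, 69, 17, 16, 16, 15 bp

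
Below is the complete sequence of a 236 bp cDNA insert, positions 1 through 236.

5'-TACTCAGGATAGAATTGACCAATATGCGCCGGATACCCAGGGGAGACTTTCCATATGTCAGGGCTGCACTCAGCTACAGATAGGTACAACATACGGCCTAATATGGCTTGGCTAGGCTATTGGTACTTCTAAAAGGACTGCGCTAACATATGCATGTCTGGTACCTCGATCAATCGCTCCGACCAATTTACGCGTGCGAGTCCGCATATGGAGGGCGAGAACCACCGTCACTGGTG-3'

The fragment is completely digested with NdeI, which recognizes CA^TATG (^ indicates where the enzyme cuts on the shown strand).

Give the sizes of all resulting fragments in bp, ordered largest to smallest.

NdeI sites (CATATG) start at positions 52, 147, 205.
NdeI cuts after base 2 of each site, so after positions 53, 148, 206.
Linear molecule, 3 cuts → 4 fragments:
  1–53 → 53 bp
  54–148 → 95 bp
  149–206 → 58 bp
  207–236 → 30 bp
Sorted largest to smallest: 95, 58, 53, 30 bp.

95, 58, 53, 30 bp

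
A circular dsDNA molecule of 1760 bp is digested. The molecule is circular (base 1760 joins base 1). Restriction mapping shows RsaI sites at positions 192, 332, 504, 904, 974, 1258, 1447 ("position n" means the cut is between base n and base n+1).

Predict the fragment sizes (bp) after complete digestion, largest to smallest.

505, 400, 284, 189, 172, 140, 70 bp

Circular molecule, 7 cuts → 7 fragments:
  332 − 192 = 140 bp
  504 − 332 = 172 bp
  904 − 504 = 400 bp
  974 − 904 = 70 bp
  1258 − 974 = 284 bp
  1447 − 1258 = 189 bp
  wrap: 1760 − 1447 + 192 = 505 bp
Sorted largest to smallest: 505, 400, 284, 189, 172, 140, 70 bp.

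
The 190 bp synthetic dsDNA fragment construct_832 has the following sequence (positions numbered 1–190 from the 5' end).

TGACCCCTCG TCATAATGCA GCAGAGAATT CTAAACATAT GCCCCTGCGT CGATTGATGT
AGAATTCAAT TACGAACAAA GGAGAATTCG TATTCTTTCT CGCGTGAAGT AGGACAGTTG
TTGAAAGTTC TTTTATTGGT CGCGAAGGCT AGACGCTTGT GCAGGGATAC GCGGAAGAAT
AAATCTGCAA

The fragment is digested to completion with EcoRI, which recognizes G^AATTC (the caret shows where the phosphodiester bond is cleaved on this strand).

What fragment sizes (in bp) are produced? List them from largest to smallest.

EcoRI sites (GAATTC) start at positions 26, 62, 84.
EcoRI cuts after the first base of each site, so after positions 26, 62, 84.
Linear molecule, 3 cuts → 4 fragments:
  1–26 → 26 bp
  27–62 → 36 bp
  63–84 → 22 bp
  85–190 → 106 bp
Sorted largest to smallest: 106, 36, 26, 22 bp.

106, 36, 26, 22 bp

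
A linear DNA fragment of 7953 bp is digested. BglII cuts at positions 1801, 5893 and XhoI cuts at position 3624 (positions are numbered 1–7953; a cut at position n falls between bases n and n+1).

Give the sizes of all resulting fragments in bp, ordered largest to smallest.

2269, 2060, 1823, 1801 bp

Combined cut positions (sorted): 1801, 3624, 5893.
Linear molecule, 3 cuts → 4 fragments:
  1801 − 0 = 1801 bp
  3624 − 1801 = 1823 bp
  5893 − 3624 = 2269 bp
  7953 − 5893 = 2060 bp
Sorted largest to smallest: 2269, 2060, 1823, 1801 bp.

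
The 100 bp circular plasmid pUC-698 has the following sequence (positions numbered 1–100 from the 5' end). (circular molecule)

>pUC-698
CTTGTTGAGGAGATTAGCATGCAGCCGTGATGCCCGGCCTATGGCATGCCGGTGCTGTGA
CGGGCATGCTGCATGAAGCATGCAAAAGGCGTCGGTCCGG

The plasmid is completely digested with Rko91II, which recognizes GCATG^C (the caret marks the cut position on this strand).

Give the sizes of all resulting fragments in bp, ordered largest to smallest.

Rko91II sites (GCATGC) start at positions 17, 44, 64, 78.
Rko91II cuts after base 5 of each site (before the last base), so after positions 21, 48, 68, 82.
Circular molecule, 4 cuts → 4 fragments:
  22–48 → 27 bp
  49–68 → 20 bp
  69–82 → 14 bp
  83–100 then 1–21 → 18 + 21 = 39 bp
Sorted largest to smallest: 39, 27, 20, 14 bp.

39, 27, 20, 14 bp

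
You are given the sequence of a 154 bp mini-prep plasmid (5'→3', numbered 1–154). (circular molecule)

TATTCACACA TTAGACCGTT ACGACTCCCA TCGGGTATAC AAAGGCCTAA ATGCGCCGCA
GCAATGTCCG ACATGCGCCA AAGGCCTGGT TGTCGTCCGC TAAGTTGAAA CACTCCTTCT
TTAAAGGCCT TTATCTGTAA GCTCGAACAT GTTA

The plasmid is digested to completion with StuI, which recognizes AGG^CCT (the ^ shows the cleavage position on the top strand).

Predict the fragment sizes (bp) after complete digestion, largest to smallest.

StuI sites (AGGCCT) start at positions 43, 82, 125.
StuI cuts after base 3 of each site, so after positions 45, 84, 127.
Circular molecule, 3 cuts → 3 fragments:
  46–84 → 39 bp
  85–127 → 43 bp
  128–154 then 1–45 → 27 + 45 = 72 bp
Sorted largest to smallest: 72, 43, 39 bp.

72, 43, 39 bp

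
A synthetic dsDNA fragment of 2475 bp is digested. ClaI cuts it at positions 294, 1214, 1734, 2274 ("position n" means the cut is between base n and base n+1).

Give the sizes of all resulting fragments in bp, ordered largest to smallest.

Linear molecule, 4 cuts → 5 fragments:
  294 − 0 = 294 bp
  1214 − 294 = 920 bp
  1734 − 1214 = 520 bp
  2274 − 1734 = 540 bp
  2475 − 2274 = 201 bp
Sorted largest to smallest: 920, 540, 520, 294, 201 bp.

920, 540, 520, 294, 201 bp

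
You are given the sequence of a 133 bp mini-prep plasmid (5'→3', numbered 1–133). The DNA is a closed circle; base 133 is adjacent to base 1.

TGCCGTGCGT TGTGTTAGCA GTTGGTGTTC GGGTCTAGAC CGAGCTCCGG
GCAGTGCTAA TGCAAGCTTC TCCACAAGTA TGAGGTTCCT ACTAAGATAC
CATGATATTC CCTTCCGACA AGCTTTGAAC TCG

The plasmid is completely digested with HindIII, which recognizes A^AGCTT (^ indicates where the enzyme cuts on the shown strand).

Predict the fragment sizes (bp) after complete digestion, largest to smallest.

77, 56 bp

HindIII sites (AAGCTT) start at positions 64, 120.
HindIII cuts after the first base of each site, so after positions 64, 120.
Circular molecule, 2 cuts → 2 fragments:
  65–120 → 56 bp
  121–133 then 1–64 → 13 + 64 = 77 bp
Sorted largest to smallest: 77, 56 bp.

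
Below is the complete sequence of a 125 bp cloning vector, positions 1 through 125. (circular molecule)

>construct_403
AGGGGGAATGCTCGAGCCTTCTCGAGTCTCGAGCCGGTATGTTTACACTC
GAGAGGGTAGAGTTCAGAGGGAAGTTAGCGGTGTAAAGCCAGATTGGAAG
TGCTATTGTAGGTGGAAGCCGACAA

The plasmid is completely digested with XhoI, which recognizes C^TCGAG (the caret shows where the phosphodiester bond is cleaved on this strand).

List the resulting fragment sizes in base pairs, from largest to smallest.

88, 20, 10, 7 bp

XhoI sites (CTCGAG) start at positions 11, 21, 28, 48.
XhoI cuts after the first base of each site, so after positions 11, 21, 28, 48.
Circular molecule, 4 cuts → 4 fragments:
  12–21 → 10 bp
  22–28 → 7 bp
  29–48 → 20 bp
  49–125 then 1–11 → 77 + 11 = 88 bp
Sorted largest to smallest: 88, 20, 10, 7 bp.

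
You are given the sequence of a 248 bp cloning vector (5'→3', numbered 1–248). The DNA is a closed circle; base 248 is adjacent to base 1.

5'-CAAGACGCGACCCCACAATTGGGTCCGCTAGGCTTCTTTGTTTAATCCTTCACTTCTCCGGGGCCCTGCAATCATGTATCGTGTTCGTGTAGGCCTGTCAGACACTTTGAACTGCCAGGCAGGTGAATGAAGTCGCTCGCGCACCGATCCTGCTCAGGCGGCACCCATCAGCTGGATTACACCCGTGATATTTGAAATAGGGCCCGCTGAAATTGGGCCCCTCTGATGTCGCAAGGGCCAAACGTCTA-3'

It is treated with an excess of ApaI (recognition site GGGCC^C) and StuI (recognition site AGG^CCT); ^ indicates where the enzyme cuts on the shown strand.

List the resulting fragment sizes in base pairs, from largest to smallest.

ApaI sites (GGGCCC) start at positions 61, 200, 215.
ApaI cuts after base 5 of each site (before the last base), so after positions 65, 204, 219.
The StuI site (AGGCCT) starts at position 91.
StuI cuts after base 3 of each site, so after position 93.
Combined cut positions: 65, 93, 204, 219.
Circular molecule, 4 cuts → 4 fragments:
  66–93 → 28 bp
  94–204 → 111 bp
  205–219 → 15 bp
  220–248 then 1–65 → 29 + 65 = 94 bp
Sorted largest to smallest: 111, 94, 28, 15 bp.

111, 94, 28, 15 bp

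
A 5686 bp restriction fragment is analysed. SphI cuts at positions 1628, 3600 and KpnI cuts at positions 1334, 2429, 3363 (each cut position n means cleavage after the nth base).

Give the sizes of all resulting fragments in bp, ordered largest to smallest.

Combined cut positions (sorted): 1334, 1628, 2429, 3363, 3600.
Linear molecule, 5 cuts → 6 fragments:
  1334 − 0 = 1334 bp
  1628 − 1334 = 294 bp
  2429 − 1628 = 801 bp
  3363 − 2429 = 934 bp
  3600 − 3363 = 237 bp
  5686 − 3600 = 2086 bp
Sorted largest to smallest: 2086, 1334, 934, 801, 294, 237 bp.

2086, 1334, 934, 801, 294, 237 bp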